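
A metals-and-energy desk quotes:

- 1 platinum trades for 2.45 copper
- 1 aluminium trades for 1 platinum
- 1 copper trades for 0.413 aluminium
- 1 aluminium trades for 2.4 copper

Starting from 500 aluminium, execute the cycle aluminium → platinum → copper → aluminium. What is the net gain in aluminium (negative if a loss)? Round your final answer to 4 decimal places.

5.9250

500 aluminium × 1 = 500 platinum
500 platinum × 2.45 = 1225 copper
1225 copper × 0.413 = 505.925 aluminium
Net change: 505.925 − 500 = 5.925 aluminium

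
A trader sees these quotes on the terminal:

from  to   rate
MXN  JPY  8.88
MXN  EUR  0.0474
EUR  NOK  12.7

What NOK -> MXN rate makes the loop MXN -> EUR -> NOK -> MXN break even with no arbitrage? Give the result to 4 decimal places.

1.6612

Known legs of the cycle: 0.0474 × 12.7 = 0.60198
For no arbitrage the full-cycle product must be 1, so the missing rate is 1 / 0.60198 ≈ 1.661185.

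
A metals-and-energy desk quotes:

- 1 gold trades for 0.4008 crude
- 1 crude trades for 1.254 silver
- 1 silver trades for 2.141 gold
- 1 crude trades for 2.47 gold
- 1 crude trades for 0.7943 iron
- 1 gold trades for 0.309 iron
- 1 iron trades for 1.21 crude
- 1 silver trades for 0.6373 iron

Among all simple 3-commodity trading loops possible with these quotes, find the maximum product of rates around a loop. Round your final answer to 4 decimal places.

silver→gold→crude→silver: 2.141 × 0.4008 × 1.254 = 1.07607
silver→iron→crude→silver: 0.6373 × 1.21 × 1.254 = 0.96700
gold→iron→crude→gold: 0.309 × 1.21 × 2.47 = 0.92351
Maximum is silver→gold→crude→silver at 1.0761; arbitrage exists.

1.0761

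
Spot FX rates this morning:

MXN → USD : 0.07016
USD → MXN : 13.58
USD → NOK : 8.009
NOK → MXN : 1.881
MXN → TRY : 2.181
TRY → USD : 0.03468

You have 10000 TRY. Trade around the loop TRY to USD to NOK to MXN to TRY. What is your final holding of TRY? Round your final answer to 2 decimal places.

10000 TRY × 0.03468 = 346.8 USD
346.8 USD × 8.009 = 2777.5212 NOK
2777.5212 NOK × 1.881 = 5224.5173772 MXN
5224.5173772 MXN × 2.181 = 11394.6723996732 TRY

11394.67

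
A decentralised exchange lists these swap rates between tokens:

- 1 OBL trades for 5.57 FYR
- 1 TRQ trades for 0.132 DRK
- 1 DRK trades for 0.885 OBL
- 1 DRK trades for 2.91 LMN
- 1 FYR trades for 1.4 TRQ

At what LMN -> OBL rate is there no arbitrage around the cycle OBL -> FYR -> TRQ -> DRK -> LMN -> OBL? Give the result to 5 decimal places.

0.33385

Known legs of the cycle: 5.57 × 1.4 × 0.132 × 2.91 = 2.99536776
For no arbitrage the full-cycle product must be 1, so the missing rate is 1 / 2.99536776 ≈ 0.3338488.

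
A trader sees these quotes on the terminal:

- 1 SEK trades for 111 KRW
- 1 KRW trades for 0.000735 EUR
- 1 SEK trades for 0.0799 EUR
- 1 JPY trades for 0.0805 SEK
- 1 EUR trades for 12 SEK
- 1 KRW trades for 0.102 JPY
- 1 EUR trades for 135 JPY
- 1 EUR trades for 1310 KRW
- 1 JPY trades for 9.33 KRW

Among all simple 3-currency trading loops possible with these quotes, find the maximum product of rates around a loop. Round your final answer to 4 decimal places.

0.9790

KRW→EUR→SEK→KRW: 0.000735 × 12 × 111 = 0.97902
JPY→KRW→EUR→JPY: 9.33 × 0.000735 × 135 = 0.92577
JPY→SEK→KRW→JPY: 0.0805 × 111 × 0.102 = 0.91142
JPY→SEK→EUR→JPY: 0.0805 × 0.0799 × 135 = 0.86831
Maximum is KRW→EUR→SEK→KRW at 0.9790; no arbitrage — every cycle loses value.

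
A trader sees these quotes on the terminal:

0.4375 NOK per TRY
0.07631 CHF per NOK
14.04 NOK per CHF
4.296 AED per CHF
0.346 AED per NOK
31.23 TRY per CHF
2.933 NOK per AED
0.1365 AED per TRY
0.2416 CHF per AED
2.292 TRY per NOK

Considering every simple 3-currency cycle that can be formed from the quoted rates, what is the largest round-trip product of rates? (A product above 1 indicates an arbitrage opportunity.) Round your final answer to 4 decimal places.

1.1737

AED→CHF→NOK→AED: 0.2416 × 14.04 × 0.346 = 1.17365
TRY→NOK→CHF→TRY: 0.4375 × 0.07631 × 31.23 = 1.04263
TRY→AED→CHF→TRY: 0.1365 × 0.2416 × 31.23 = 1.02992
AED→NOK→CHF→AED: 2.933 × 0.07631 × 4.296 = 0.96152
TRY→AED→NOK→TRY: 0.1365 × 2.933 × 2.292 = 0.91761
Maximum is AED→CHF→NOK→AED at 1.1737; arbitrage exists.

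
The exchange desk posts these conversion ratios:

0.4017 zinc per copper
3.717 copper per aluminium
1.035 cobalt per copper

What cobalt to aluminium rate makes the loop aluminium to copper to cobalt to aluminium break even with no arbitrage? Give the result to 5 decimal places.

0.25994

Known legs of the cycle: 3.717 × 1.035 = 3.847095
For no arbitrage the full-cycle product must be 1, so the missing rate is 1 / 3.847095 ≈ 0.2599364.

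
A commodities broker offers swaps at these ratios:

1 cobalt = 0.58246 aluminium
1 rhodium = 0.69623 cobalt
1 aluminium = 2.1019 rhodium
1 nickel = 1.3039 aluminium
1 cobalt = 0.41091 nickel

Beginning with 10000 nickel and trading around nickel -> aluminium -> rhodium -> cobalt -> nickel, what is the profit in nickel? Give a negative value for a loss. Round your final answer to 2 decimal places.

10000 nickel × 1.3039 = 13039 aluminium
13039 aluminium × 2.1019 = 27406.6741 rhodium
27406.6741 rhodium × 0.69623 = 19081.348708643 cobalt
19081.348708643 cobalt × 0.41091 = 7840.71699786849513 nickel
Net change: 7840.71699786849513 − 10000 = -2159.28300213150487 nickel

-2159.28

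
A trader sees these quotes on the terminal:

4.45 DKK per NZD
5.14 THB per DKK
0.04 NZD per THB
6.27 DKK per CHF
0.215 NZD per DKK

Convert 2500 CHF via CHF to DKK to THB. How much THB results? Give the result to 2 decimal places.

2500 CHF × 6.27 = 15675 DKK
15675 DKK × 5.14 = 80569.5 THB

80569.50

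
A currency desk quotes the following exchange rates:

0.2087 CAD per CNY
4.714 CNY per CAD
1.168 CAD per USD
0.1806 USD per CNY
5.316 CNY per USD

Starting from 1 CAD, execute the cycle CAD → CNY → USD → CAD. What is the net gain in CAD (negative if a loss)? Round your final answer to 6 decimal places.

-0.005625

1 CAD × 4.714 = 4.714 CNY
4.714 CNY × 0.1806 = 0.8513484 USD
0.8513484 USD × 1.168 = 0.9943749312 CAD
Net change: 0.9943749312 − 1 = -0.0056250688 CAD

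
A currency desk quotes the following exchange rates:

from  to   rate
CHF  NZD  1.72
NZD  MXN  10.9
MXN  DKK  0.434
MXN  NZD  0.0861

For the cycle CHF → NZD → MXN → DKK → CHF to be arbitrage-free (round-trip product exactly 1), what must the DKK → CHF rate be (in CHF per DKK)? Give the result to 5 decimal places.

Known legs of the cycle: 1.72 × 10.9 × 0.434 = 8.136632
For no arbitrage the full-cycle product must be 1, so the missing rate is 1 / 8.136632 ≈ 0.1229010.

0.12290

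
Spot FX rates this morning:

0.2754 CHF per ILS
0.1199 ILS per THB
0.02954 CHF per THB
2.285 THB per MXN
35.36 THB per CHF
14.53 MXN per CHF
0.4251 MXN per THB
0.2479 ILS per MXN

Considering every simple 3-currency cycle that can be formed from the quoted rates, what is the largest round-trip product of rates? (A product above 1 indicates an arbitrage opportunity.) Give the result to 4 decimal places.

ILS→CHF→THB→ILS: 0.2754 × 35.36 × 0.1199 = 1.16760
ILS→CHF→MXN→ILS: 0.2754 × 14.53 × 0.2479 = 0.99199
THB→CHF→MXN→THB: 0.02954 × 14.53 × 2.285 = 0.98076
Maximum is ILS→CHF→THB→ILS at 1.1676; arbitrage exists.

1.1676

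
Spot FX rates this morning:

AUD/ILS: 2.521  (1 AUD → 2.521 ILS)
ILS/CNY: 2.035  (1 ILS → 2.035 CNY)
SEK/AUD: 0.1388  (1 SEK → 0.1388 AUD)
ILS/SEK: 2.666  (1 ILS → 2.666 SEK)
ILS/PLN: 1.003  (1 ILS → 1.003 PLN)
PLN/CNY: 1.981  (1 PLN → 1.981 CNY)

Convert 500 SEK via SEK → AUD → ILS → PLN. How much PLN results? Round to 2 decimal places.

175.48

500 SEK × 0.1388 = 69.4 AUD
69.4 AUD × 2.521 = 174.9574 ILS
174.9574 ILS × 1.003 = 175.4822722 PLN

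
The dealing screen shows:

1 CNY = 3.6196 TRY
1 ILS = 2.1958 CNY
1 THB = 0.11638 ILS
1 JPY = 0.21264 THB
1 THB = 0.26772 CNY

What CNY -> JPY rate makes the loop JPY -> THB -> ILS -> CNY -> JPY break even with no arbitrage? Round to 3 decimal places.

Known legs of the cycle: 0.21264 × 0.11638 × 2.1958 = 0.05433955745856
For no arbitrage the full-cycle product must be 1, so the missing rate is 1 / 0.05433955745856 ≈ 18.40280.

18.403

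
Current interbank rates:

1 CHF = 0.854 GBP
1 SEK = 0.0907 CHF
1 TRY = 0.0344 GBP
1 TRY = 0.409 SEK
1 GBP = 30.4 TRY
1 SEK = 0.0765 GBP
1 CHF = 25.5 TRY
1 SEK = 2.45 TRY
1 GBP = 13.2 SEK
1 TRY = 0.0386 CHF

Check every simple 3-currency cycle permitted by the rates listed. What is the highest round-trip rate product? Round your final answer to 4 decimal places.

1.1125

GBP→SEK→TRY→GBP: 13.2 × 2.45 × 0.0344 = 1.11250
GBP→SEK→CHF→GBP: 13.2 × 0.0907 × 0.854 = 1.02244
GBP→TRY→CHF→GBP: 30.4 × 0.0386 × 0.854 = 1.00212
GBP→TRY→SEK→GBP: 30.4 × 0.409 × 0.0765 = 0.95117
SEK→CHF→TRY→SEK: 0.0907 × 25.5 × 0.409 = 0.94596
Maximum is GBP→SEK→TRY→GBP at 1.1125; arbitrage exists.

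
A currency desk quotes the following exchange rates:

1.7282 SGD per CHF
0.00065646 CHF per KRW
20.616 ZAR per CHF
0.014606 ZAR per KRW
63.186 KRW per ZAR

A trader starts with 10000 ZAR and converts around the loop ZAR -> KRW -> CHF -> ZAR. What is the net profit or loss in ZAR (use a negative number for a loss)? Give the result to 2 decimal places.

-1448.67

10000 ZAR × 63.186 = 631860 KRW
631860 KRW × 0.00065646 = 414.7908156 CHF
414.7908156 CHF × 20.616 = 8551.3274544096 ZAR
Net change: 8551.3274544096 − 10000 = -1448.6725455904 ZAR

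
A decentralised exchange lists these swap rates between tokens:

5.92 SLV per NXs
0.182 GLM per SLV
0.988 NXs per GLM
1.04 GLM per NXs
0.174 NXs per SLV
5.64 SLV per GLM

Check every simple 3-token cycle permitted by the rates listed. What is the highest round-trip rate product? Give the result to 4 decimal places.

NXs→SLV→GLM→NXs: 5.92 × 0.182 × 0.988 = 1.06451
NXs→GLM→SLV→NXs: 1.04 × 5.64 × 0.174 = 1.02061
Maximum is NXs→SLV→GLM→NXs at 1.0645; arbitrage exists.

1.0645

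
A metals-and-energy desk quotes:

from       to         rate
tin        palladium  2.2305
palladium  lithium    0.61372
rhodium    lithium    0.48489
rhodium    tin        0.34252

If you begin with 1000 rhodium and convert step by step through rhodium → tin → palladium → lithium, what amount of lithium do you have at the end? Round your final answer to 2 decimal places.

1000 rhodium × 0.34252 = 342.52 tin
342.52 tin × 2.2305 = 763.99086 palladium
763.99086 palladium × 0.61372 = 468.8764705992 lithium

468.88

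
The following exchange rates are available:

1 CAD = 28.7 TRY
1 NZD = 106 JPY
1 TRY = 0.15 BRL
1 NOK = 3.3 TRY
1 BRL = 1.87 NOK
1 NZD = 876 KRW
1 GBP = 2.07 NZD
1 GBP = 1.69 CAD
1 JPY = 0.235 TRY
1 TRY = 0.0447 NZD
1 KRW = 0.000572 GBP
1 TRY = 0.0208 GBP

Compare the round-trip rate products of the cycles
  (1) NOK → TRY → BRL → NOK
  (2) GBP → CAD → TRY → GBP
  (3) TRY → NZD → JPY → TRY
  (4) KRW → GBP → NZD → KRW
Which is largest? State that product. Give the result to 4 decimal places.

(1) 3.3 × 0.15 × 1.87 = 0.92565
(2) 1.69 × 28.7 × 0.0208 = 1.00886
(3) 0.0447 × 106 × 0.235 = 1.11348
(4) 0.000572 × 2.07 × 876 = 1.03722
Highest is cycle (3) at 1.1135 (>1, arbitrage).

1.1135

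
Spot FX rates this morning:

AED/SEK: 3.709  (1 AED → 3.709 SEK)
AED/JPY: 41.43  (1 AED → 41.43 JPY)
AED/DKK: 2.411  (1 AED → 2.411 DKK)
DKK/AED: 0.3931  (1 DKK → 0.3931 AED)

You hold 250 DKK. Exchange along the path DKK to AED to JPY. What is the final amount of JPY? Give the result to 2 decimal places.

250 DKK × 0.3931 = 98.275 AED
98.275 AED × 41.43 = 4071.53325 JPY

4071.53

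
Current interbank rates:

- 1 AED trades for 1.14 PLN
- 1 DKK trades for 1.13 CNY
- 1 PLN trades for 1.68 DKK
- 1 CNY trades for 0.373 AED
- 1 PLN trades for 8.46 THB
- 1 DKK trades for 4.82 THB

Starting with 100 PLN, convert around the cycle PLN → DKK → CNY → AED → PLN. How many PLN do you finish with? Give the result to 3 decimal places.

100 PLN × 1.68 = 168 DKK
168 DKK × 1.13 = 189.84 CNY
189.84 CNY × 0.373 = 70.81032 AED
70.81032 AED × 1.14 = 80.7237648 PLN

80.724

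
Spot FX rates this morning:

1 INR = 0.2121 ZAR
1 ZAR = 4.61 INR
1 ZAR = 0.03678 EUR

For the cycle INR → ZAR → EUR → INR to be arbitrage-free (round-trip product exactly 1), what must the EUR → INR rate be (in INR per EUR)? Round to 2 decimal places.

128.19

Known legs of the cycle: 0.2121 × 0.03678 = 0.007801038
For no arbitrage the full-cycle product must be 1, so the missing rate is 1 / 0.007801038 ≈ 128.1881.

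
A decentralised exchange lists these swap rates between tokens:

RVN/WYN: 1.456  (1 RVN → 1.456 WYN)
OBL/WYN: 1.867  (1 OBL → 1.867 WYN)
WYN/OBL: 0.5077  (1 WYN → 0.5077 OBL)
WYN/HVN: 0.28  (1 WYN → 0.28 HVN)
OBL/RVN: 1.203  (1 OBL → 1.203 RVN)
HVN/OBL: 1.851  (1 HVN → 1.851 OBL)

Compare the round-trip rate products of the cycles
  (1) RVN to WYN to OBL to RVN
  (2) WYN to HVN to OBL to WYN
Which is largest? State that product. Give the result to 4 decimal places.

0.9676

(1) 1.456 × 0.5077 × 1.203 = 0.88927
(2) 0.28 × 1.851 × 1.867 = 0.96763
Highest is cycle (2) at 0.9676 (≤1, no arbitrage).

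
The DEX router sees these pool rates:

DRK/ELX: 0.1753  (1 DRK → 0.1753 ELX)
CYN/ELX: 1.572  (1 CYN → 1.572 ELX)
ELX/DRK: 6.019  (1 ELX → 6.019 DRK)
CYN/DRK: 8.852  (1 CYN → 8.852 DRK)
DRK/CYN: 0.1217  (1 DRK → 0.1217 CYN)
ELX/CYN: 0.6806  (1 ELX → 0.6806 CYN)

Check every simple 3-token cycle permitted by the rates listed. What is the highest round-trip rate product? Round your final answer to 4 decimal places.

CYN→ELX→DRK→CYN: 1.572 × 6.019 × 0.1217 = 1.15151
CYN→DRK→ELX→CYN: 8.852 × 0.1753 × 0.6806 = 1.05612
Maximum is CYN→ELX→DRK→CYN at 1.1515; arbitrage exists.

1.1515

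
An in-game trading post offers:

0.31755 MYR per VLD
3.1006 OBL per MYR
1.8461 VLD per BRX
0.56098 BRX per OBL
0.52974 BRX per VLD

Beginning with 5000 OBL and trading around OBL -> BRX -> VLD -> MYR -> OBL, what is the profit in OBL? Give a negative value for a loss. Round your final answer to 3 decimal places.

5000 OBL × 0.56098 = 2804.9 BRX
2804.9 BRX × 1.8461 = 5178.12589 VLD
5178.12589 VLD × 0.31755 = 1644.3138763695 MYR
1644.3138763695 MYR × 3.1006 = 5098.3596050712717 OBL
Net change: 5098.3596050712717 − 5000 = 98.3596050712717 OBL

98.360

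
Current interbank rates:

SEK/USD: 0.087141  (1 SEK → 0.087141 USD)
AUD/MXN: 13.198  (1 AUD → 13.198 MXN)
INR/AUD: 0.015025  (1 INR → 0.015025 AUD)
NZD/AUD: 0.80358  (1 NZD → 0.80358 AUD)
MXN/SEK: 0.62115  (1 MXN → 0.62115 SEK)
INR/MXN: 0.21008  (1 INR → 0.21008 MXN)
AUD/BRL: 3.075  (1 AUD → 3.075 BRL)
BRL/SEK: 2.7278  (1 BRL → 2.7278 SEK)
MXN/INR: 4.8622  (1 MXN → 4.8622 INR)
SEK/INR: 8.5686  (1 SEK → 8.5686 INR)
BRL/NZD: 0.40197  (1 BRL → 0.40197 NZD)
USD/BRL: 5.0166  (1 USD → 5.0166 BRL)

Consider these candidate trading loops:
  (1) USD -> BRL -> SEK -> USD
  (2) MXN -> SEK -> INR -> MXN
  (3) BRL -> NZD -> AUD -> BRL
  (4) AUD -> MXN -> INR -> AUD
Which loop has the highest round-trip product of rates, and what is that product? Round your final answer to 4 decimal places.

1.1925

(1) 5.0166 × 2.7278 × 0.087141 = 1.19246
(2) 0.62115 × 8.5686 × 0.21008 = 1.11813
(3) 0.40197 × 0.80358 × 3.075 = 0.99327
(4) 13.198 × 4.8622 × 0.015025 = 0.96417
Highest is cycle (1) at 1.1925 (>1, arbitrage).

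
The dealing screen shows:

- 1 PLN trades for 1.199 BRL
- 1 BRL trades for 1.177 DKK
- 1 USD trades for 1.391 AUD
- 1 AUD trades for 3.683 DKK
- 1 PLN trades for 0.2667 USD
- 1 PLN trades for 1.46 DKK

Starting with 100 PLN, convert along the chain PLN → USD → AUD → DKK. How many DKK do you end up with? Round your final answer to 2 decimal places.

100 PLN × 0.2667 = 26.67 USD
26.67 USD × 1.391 = 37.09797 AUD
37.09797 AUD × 3.683 = 136.63182351 DKK

136.63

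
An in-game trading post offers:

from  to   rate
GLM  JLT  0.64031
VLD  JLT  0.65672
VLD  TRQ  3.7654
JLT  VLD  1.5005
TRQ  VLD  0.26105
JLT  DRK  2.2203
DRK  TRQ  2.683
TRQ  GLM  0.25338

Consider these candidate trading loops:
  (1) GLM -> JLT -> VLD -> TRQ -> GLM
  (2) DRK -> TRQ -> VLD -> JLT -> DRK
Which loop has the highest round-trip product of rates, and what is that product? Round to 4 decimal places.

(1) 0.64031 × 1.5005 × 3.7654 × 0.25338 = 0.91666
(2) 2.683 × 0.26105 × 0.65672 × 2.2203 = 1.02126
Highest is cycle (2) at 1.0213 (>1, arbitrage).

1.0213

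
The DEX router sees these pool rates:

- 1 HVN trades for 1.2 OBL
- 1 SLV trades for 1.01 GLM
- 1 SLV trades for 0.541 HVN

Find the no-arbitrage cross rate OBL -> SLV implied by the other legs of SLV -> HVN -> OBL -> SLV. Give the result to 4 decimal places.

Known legs of the cycle: 0.541 × 1.2 = 0.6492
For no arbitrage the full-cycle product must be 1, so the missing rate is 1 / 0.6492 ≈ 1.540357.

1.5404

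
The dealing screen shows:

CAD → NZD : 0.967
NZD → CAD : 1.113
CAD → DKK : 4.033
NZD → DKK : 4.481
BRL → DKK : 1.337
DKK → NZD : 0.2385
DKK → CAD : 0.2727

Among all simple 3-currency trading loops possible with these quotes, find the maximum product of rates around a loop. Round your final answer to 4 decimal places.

CAD→NZD→DKK→CAD: 0.967 × 4.481 × 0.2727 = 1.18164
CAD→DKK→NZD→CAD: 4.033 × 0.2385 × 1.113 = 1.07056
Maximum is CAD→NZD→DKK→CAD at 1.1816; arbitrage exists.

1.1816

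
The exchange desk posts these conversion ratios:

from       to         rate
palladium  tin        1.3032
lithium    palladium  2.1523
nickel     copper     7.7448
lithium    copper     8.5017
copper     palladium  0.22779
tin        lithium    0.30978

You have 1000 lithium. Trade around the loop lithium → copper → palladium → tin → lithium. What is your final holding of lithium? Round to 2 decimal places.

1000 lithium × 8.5017 = 8501.7 copper
8501.7 copper × 0.22779 = 1936.602243 palladium
1936.602243 palladium × 1.3032 = 2523.7800430776 tin
2523.7800430776 tin × 0.30978 = 781.816581744578928 lithium

781.82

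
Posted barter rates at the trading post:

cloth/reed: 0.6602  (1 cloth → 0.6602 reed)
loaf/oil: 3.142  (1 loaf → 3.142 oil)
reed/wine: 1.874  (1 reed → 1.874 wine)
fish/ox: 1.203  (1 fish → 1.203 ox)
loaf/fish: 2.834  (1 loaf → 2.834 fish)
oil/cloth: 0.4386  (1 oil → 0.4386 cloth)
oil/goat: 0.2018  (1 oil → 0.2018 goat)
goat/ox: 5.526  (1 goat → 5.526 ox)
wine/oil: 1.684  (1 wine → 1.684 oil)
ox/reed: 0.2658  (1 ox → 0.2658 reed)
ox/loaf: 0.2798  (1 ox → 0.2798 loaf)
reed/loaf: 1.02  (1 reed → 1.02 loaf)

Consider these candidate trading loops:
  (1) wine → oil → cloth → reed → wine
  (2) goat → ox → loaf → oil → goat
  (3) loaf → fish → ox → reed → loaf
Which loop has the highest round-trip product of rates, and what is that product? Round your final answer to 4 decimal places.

(1) 1.684 × 0.4386 × 0.6602 × 1.874 = 0.91381
(2) 5.526 × 0.2798 × 3.142 × 0.2018 = 0.98036
(3) 2.834 × 1.203 × 0.2658 × 1.02 = 0.92432
Highest is cycle (2) at 0.9804 (≤1, no arbitrage).

0.9804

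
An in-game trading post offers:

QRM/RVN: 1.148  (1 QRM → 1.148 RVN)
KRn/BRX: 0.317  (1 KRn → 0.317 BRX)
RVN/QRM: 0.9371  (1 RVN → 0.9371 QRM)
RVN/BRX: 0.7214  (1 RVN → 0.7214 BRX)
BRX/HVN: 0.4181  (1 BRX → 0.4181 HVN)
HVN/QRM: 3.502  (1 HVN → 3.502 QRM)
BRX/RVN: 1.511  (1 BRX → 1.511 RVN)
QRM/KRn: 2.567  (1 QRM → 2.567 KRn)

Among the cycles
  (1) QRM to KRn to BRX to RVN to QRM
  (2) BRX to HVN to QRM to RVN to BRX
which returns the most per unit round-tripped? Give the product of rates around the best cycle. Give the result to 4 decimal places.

1.2126

(1) 2.567 × 0.317 × 1.511 × 0.9371 = 1.15222
(2) 0.4181 × 3.502 × 1.148 × 0.7214 = 1.21259
Highest is cycle (2) at 1.2126 (>1, arbitrage).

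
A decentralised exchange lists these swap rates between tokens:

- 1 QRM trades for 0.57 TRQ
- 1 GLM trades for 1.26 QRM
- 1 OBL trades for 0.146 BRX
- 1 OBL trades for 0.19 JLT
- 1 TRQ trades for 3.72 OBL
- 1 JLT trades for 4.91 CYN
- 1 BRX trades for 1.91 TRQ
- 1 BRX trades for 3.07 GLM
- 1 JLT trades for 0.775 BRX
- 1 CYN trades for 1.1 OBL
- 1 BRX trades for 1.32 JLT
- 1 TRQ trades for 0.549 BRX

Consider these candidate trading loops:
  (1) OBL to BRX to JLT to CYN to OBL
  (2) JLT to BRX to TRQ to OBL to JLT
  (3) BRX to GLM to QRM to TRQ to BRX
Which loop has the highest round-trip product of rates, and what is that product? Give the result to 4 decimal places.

1.2105

(1) 0.146 × 1.32 × 4.91 × 1.1 = 1.04088
(2) 0.775 × 1.91 × 3.72 × 0.19 = 1.04624
(3) 3.07 × 1.26 × 0.57 × 0.549 = 1.21048
Highest is cycle (3) at 1.2105 (>1, arbitrage).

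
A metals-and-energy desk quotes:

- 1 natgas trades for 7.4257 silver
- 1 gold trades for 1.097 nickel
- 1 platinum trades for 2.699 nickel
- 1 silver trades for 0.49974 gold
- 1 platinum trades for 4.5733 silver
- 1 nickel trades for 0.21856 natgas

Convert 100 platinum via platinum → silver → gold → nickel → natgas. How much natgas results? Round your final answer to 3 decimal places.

100 platinum × 4.5733 = 457.33 silver
457.33 silver × 0.49974 = 228.5460942 gold
228.5460942 gold × 1.097 = 250.7150653374 nickel
250.7150653374 nickel × 0.21856 = 54.796284680142144 natgas

54.796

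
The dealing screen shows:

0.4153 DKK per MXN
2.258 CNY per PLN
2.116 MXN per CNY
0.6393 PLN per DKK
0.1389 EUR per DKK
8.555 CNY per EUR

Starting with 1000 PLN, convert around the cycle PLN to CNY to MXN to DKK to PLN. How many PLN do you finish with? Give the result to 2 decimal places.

1268.55

1000 PLN × 2.258 = 2258 CNY
2258 CNY × 2.116 = 4777.928 MXN
4777.928 MXN × 0.4153 = 1984.2734984 DKK
1984.2734984 DKK × 0.6393 = 1268.54604752712 PLN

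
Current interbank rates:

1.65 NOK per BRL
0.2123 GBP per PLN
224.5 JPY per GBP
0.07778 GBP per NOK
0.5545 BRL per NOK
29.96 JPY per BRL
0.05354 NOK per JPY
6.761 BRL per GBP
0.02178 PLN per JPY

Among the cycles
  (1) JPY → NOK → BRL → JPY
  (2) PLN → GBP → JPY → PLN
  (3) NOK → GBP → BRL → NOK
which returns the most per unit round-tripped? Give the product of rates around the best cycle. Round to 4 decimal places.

(1) 0.05354 × 0.5545 × 29.96 = 0.88945
(2) 0.2123 × 224.5 × 0.02178 = 1.03806
(3) 0.07778 × 6.761 × 1.65 = 0.86769
Highest is cycle (2) at 1.0381 (>1, arbitrage).

1.0381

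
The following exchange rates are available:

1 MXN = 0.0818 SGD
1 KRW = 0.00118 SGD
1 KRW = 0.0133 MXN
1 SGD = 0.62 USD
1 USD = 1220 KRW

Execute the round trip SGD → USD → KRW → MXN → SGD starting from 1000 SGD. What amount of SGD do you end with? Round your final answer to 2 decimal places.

822.92

1000 SGD × 0.62 = 620 USD
620 USD × 1220 = 756400 KRW
756400 KRW × 0.0133 = 10060.12 MXN
10060.12 MXN × 0.0818 = 822.917816 SGD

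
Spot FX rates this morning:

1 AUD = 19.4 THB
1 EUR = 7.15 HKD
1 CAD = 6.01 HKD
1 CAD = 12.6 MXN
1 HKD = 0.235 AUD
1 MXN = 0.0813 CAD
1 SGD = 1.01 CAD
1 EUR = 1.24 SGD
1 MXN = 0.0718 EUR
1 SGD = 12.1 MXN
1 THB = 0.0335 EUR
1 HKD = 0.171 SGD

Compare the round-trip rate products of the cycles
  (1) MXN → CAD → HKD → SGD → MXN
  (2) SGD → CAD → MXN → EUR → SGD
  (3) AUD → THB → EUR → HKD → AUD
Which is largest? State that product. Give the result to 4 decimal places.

(1) 0.0813 × 6.01 × 0.171 × 12.1 = 1.01099
(2) 1.01 × 12.6 × 0.0718 × 1.24 = 1.13302
(3) 19.4 × 0.0335 × 7.15 × 0.235 = 1.09199
Highest is cycle (2) at 1.1330 (>1, arbitrage).

1.1330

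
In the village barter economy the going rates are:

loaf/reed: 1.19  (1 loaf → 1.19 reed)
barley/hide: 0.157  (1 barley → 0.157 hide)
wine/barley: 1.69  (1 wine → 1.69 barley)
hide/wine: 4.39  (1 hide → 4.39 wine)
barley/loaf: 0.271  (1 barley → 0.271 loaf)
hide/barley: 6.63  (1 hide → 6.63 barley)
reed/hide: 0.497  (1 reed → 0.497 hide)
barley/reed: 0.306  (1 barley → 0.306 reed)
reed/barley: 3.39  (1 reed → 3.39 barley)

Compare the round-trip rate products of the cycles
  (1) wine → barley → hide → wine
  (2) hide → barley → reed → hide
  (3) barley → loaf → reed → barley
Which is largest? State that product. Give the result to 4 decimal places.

(1) 1.69 × 0.157 × 4.39 = 1.16480
(2) 6.63 × 0.306 × 0.497 = 1.00830
(3) 0.271 × 1.19 × 3.39 = 1.09324
Highest is cycle (1) at 1.1648 (>1, arbitrage).

1.1648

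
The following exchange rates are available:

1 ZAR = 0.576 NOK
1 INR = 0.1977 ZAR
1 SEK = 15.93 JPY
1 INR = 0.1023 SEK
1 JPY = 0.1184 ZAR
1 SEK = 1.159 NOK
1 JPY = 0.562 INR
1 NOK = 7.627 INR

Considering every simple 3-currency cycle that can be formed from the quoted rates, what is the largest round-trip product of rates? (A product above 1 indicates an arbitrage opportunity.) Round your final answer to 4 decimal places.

0.9159

SEK→JPY→INR→SEK: 15.93 × 0.562 × 0.1023 = 0.91586
SEK→NOK→INR→SEK: 1.159 × 7.627 × 0.1023 = 0.90430
NOK→INR→ZAR→NOK: 7.627 × 0.1977 × 0.576 = 0.86853
Maximum is SEK→JPY→INR→SEK at 0.9159; no arbitrage — every cycle loses value.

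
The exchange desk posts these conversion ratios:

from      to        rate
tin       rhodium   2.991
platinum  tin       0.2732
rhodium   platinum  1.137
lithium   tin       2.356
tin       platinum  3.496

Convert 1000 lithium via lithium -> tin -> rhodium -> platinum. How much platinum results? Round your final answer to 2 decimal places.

1000 lithium × 2.356 = 2356 tin
2356 tin × 2.991 = 7046.796 rhodium
7046.796 rhodium × 1.137 = 8012.207052 platinum

8012.21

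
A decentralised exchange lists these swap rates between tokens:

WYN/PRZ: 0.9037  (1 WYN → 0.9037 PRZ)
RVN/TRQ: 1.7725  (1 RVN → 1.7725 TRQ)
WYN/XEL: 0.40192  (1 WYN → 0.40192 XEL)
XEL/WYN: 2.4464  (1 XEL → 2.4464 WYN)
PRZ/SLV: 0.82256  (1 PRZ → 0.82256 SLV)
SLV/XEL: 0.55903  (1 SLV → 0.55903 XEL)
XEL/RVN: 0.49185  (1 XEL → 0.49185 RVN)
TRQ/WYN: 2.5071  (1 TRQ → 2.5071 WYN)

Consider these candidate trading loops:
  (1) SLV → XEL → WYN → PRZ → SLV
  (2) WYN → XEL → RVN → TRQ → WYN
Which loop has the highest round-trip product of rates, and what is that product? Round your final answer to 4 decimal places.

1.0166

(1) 0.55903 × 2.4464 × 0.9037 × 0.82256 = 1.01661
(2) 0.40192 × 0.49185 × 1.7725 × 2.5071 = 0.87848
Highest is cycle (1) at 1.0166 (>1, arbitrage).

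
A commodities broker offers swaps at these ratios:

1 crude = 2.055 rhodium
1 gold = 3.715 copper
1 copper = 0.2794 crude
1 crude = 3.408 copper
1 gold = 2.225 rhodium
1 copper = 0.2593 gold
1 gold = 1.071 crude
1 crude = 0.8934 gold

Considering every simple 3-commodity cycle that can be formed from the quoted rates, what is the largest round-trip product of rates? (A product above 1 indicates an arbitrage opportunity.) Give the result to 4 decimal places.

gold→crude→copper→gold: 1.071 × 3.408 × 0.2593 = 0.94644
gold→copper→crude→gold: 3.715 × 0.2794 × 0.8934 = 0.92732
Maximum is gold→crude→copper→gold at 0.9464; no arbitrage — every cycle loses value.

0.9464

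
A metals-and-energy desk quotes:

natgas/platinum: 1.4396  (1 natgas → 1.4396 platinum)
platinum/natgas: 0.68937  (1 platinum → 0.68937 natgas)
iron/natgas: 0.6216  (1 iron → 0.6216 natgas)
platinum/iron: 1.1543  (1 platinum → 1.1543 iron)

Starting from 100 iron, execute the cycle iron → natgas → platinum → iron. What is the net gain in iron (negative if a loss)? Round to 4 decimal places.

3.2932

100 iron × 0.6216 = 62.16 natgas
62.16 natgas × 1.4396 = 89.485536 platinum
89.485536 platinum × 1.1543 = 103.2931542048 iron
Net change: 103.2931542048 − 100 = 3.2931542048 iron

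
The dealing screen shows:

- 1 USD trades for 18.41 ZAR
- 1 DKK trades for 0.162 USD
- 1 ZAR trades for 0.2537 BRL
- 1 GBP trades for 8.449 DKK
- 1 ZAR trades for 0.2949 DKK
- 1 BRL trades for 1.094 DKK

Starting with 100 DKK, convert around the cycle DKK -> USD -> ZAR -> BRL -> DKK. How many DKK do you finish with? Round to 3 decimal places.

82.776

100 DKK × 0.162 = 16.2 USD
16.2 USD × 18.41 = 298.242 ZAR
298.242 ZAR × 0.2537 = 75.6639954 BRL
75.6639954 BRL × 1.094 = 82.7764109676 DKK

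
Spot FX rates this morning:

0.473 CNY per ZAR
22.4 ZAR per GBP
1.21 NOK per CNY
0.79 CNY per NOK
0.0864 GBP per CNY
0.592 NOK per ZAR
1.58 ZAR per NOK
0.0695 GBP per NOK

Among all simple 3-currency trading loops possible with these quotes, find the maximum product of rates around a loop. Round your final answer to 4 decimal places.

0.9216

GBP→ZAR→NOK→GBP: 22.4 × 0.592 × 0.0695 = 0.92163
CNY→GBP→ZAR→CNY: 0.0864 × 22.4 × 0.473 = 0.91543
CNY→NOK→ZAR→CNY: 1.21 × 1.58 × 0.473 = 0.90428
Maximum is GBP→ZAR→NOK→GBP at 0.9216; no arbitrage — every cycle loses value.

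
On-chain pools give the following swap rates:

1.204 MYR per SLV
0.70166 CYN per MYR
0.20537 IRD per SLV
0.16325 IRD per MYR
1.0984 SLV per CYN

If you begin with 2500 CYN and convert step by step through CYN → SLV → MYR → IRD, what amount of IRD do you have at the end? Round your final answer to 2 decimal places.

539.73

2500 CYN × 1.0984 = 2746 SLV
2746 SLV × 1.204 = 3306.184 MYR
3306.184 MYR × 0.16325 = 539.734538 IRD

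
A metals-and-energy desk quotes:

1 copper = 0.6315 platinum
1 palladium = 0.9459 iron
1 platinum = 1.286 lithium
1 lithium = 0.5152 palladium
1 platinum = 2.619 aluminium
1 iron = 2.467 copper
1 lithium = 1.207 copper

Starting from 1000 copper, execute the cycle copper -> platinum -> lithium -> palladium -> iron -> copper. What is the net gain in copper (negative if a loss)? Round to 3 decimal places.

-23.652

1000 copper × 0.6315 = 631.5 platinum
631.5 platinum × 1.286 = 812.109 lithium
812.109 lithium × 0.5152 = 418.3985568 palladium
418.3985568 palladium × 0.9459 = 395.76319487712 iron
395.76319487712 iron × 2.467 = 976.34780176185504 copper
Net change: 976.34780176185504 − 1000 = -23.65219823814496 copper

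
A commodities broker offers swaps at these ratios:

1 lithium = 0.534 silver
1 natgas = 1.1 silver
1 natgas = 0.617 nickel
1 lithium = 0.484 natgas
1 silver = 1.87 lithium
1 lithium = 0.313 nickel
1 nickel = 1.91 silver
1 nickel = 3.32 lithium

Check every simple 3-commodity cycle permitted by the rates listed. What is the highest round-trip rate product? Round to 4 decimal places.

silver→lithium→nickel→silver: 1.87 × 0.313 × 1.91 = 1.11794
silver→lithium→natgas→silver: 1.87 × 0.484 × 1.1 = 0.99559
natgas→nickel→lithium→natgas: 0.617 × 3.32 × 0.484 = 0.99144
Maximum is silver→lithium→nickel→silver at 1.1179; arbitrage exists.

1.1179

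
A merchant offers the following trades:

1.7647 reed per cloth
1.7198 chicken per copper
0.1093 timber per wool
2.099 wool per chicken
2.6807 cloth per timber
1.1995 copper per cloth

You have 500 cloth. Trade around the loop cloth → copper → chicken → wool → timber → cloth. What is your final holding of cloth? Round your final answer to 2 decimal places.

634.35

500 cloth × 1.1995 = 599.75 copper
599.75 copper × 1.7198 = 1031.45005 chicken
1031.45005 chicken × 2.099 = 2165.01365495 wool
2165.01365495 wool × 0.1093 = 236.635992486035 timber
236.635992486035 timber × 2.6807 = 634.3501050573140245 cloth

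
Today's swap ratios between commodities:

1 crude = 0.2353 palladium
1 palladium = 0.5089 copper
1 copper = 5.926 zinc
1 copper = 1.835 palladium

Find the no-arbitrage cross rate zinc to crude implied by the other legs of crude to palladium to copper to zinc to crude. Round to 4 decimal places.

1.4092

Known legs of the cycle: 0.2353 × 0.5089 × 5.926 = 0.70960395142
For no arbitrage the full-cycle product must be 1, so the missing rate is 1 / 0.70960395142 ≈ 1.409237.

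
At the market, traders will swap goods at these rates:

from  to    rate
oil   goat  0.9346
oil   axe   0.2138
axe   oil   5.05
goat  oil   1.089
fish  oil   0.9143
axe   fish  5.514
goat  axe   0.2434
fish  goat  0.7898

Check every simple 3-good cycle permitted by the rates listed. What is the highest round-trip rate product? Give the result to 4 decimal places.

1.1488

goat→axe→oil→goat: 0.2434 × 5.05 × 0.9346 = 1.14878
fish→oil→axe→fish: 0.9143 × 0.2138 × 5.514 = 1.07786
fish→goat→axe→fish: 0.7898 × 0.2434 × 5.514 = 1.06000
Maximum is goat→axe→oil→goat at 1.1488; arbitrage exists.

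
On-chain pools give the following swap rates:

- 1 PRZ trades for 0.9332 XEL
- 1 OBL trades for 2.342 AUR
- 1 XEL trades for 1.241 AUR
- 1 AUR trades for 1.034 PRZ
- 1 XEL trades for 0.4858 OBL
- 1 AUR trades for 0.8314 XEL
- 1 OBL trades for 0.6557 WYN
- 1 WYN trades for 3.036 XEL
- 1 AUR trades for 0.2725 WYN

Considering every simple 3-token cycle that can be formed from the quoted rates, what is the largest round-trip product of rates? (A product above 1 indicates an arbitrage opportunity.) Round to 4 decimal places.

XEL→AUR→PRZ→XEL: 1.241 × 1.034 × 0.9332 = 1.19748
XEL→AUR→WYN→XEL: 1.241 × 0.2725 × 3.036 = 1.02669
XEL→OBL→WYN→XEL: 0.4858 × 0.6557 × 3.036 = 0.96708
XEL→OBL→AUR→XEL: 0.4858 × 2.342 × 0.8314 = 0.94592
Maximum is XEL→AUR→PRZ→XEL at 1.1975; arbitrage exists.

1.1975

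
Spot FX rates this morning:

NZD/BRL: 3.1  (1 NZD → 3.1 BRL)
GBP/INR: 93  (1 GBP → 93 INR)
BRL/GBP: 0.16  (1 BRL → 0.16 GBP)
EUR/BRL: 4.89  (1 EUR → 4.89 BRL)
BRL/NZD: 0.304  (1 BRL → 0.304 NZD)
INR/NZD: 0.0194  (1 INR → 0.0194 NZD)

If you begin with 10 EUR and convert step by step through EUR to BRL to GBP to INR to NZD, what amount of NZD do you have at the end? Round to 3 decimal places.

10 EUR × 4.89 = 48.9 BRL
48.9 BRL × 0.16 = 7.824 GBP
7.824 GBP × 93 = 727.632 INR
727.632 INR × 0.0194 = 14.1160608 NZD

14.116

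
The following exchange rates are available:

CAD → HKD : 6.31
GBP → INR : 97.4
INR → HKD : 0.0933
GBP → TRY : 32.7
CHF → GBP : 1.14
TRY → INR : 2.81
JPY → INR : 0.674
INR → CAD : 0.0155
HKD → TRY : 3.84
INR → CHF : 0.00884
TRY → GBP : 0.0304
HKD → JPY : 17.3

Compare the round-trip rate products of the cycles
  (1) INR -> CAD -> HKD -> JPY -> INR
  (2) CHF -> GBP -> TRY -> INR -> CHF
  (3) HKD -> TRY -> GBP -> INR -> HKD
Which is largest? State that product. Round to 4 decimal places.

1.1404

(1) 0.0155 × 6.31 × 17.3 × 0.674 = 1.14043
(2) 1.14 × 32.7 × 2.81 × 0.00884 = 0.92600
(3) 3.84 × 0.0304 × 97.4 × 0.0933 = 1.06083
Highest is cycle (1) at 1.1404 (>1, arbitrage).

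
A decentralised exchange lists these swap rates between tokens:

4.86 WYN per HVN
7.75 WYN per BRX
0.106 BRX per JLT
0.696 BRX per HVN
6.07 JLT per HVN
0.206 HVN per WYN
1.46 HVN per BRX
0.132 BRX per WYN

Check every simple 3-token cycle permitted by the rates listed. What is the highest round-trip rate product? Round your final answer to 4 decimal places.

BRX→WYN→HVN→BRX: 7.75 × 0.206 × 0.696 = 1.11116
BRX→HVN→JLT→BRX: 1.46 × 6.07 × 0.106 = 0.93939
BRX→HVN→WYN→BRX: 1.46 × 4.86 × 0.132 = 0.93662
Maximum is BRX→WYN→HVN→BRX at 1.1112; arbitrage exists.

1.1112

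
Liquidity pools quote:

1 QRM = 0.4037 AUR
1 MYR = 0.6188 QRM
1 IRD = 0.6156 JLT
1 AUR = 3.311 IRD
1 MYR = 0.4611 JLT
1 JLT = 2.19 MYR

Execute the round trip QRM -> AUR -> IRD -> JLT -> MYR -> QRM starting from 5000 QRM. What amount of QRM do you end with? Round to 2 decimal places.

5575.46

5000 QRM × 0.4037 = 2018.5 AUR
2018.5 AUR × 3.311 = 6683.2535 IRD
6683.2535 IRD × 0.6156 = 4114.2108546 JLT
4114.2108546 JLT × 2.19 = 9010.121771574 MYR
9010.121771574 MYR × 0.6188 = 5575.4633522499912 QRM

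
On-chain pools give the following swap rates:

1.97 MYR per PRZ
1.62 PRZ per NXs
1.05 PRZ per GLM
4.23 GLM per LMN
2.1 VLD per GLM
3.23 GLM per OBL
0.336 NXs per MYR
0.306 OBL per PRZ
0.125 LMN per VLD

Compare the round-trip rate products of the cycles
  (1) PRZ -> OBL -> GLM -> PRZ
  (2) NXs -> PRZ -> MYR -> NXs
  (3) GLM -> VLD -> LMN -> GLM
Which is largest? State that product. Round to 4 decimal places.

1.1104

(1) 0.306 × 3.23 × 1.05 = 1.03780
(2) 1.62 × 1.97 × 0.336 = 1.07231
(3) 2.1 × 0.125 × 4.23 = 1.11038
Highest is cycle (3) at 1.1104 (>1, arbitrage).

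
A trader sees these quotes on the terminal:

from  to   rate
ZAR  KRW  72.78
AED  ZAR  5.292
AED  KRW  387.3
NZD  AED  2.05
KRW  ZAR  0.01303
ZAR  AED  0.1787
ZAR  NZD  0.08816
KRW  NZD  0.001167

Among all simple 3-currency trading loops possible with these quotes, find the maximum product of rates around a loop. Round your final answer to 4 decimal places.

AED→ZAR→NZD→AED: 5.292 × 0.08816 × 2.05 = 0.95641
AED→KRW→NZD→AED: 387.3 × 0.001167 × 2.05 = 0.92656
AED→KRW→ZAR→AED: 387.3 × 0.01303 × 0.1787 = 0.90181
Maximum is AED→ZAR→NZD→AED at 0.9564; no arbitrage — every cycle loses value.

0.9564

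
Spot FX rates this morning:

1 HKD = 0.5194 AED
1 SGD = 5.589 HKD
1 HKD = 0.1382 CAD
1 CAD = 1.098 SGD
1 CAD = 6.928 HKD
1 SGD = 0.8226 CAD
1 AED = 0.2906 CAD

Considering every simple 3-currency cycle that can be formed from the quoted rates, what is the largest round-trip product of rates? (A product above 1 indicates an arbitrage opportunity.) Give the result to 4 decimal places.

CAD→HKD→AED→CAD: 6.928 × 0.5194 × 0.2906 = 1.04570
SGD→HKD→CAD→SGD: 5.589 × 0.1382 × 1.098 = 0.84809
Maximum is CAD→HKD→AED→CAD at 1.0457; arbitrage exists.

1.0457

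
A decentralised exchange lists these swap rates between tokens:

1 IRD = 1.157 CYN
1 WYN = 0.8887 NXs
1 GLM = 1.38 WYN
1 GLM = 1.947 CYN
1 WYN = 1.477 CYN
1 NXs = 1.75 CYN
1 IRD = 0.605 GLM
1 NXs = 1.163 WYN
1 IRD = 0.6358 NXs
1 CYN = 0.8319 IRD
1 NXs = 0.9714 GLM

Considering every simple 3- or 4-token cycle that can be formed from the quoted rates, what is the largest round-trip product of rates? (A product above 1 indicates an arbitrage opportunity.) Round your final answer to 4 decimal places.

1.1913

WYN→NXs→GLM→WYN: 0.8887 × 0.9714 × 1.38 = 1.19133
IRD→GLM→WYN→CYN→IRD: 0.605 × 1.38 × 1.477 × 0.8319 = 1.02586
IRD→NXs→GLM→CYN→IRD: 0.6358 × 0.9714 × 1.947 × 0.8319 = 1.00036
IRD→GLM→CYN→IRD: 0.605 × 1.947 × 0.8319 = 0.97992
IRD→NXs→CYN→IRD: 0.6358 × 1.75 × 0.8319 = 0.92561
IRD→NXs→WYN→CYN→IRD: 0.6358 × 1.163 × 1.477 × 0.8319 = 0.90856
Maximum is WYN→NXs→GLM→WYN at 1.1913; arbitrage exists.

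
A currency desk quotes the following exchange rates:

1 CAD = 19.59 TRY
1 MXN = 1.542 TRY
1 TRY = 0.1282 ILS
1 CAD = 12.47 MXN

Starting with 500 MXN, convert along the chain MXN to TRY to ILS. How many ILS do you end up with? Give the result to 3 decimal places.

98.842

500 MXN × 1.542 = 771 TRY
771 TRY × 0.1282 = 98.8422 ILS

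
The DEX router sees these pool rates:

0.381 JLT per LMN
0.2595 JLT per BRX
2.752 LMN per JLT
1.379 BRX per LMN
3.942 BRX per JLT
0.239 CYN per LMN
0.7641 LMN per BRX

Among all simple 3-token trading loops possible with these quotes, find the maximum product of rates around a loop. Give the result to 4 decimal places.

1.1476

BRX→LMN→JLT→BRX: 0.7641 × 0.381 × 3.942 = 1.14760
BRX→JLT→LMN→BRX: 0.2595 × 2.752 × 1.379 = 0.98480
Maximum is BRX→LMN→JLT→BRX at 1.1476; arbitrage exists.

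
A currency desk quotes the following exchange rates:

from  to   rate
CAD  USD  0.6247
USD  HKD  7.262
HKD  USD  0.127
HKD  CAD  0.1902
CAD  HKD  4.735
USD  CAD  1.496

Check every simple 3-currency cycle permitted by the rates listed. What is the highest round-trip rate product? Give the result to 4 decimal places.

USD→CAD→HKD→USD: 1.496 × 4.735 × 0.127 = 0.89961
USD→HKD→CAD→USD: 7.262 × 0.1902 × 0.6247 = 0.86286
Maximum is USD→CAD→HKD→USD at 0.8996; no arbitrage — every cycle loses value.

0.8996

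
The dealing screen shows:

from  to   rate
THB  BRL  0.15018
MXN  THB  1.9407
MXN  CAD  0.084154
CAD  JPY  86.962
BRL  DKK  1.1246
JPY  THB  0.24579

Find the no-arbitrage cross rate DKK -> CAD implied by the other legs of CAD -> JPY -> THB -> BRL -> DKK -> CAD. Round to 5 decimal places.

Known legs of the cycle: 86.962 × 0.24579 × 0.15018 × 1.1246 = 3.60997262074107144
For no arbitrage the full-cycle product must be 1, so the missing rate is 1 / 3.60997262074107144 ≈ 0.2770104.

0.27701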